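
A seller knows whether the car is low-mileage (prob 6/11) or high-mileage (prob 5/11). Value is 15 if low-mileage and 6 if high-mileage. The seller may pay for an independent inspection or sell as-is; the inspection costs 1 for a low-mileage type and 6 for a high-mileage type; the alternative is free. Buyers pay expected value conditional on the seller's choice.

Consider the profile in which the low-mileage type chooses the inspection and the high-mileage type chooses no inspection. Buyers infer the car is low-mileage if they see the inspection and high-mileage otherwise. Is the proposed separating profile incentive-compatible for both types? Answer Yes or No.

Under these beliefs, the inspection earns price 15 and no inspection earns price 6.
low-mileage: the inspection nets 15 − 1 = 14; no inspection nets 6. low-mileage prefers the inspection.
high-mileage: the inspection nets 15 − 6 = 9; no inspection nets 6. high-mileage would deviate to the inspection.
high-mileage has a profitable deviation, so the profile is not an equilibrium.

No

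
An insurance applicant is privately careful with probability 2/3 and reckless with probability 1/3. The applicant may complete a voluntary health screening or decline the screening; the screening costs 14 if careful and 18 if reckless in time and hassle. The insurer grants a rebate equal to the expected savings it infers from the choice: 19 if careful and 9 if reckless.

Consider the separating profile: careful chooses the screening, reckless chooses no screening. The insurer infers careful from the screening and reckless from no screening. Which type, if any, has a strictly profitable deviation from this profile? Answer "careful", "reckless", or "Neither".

The screening pays 19; no screening pays 9.
careful: assigned the screening, nets 19 − 14 = 5; deviating to no screening nets 9.
reckless: assigned no screening, nets 9; deviating to the screening nets 19 − 18 = 1.
The careful type gains 4 by deviating.

careful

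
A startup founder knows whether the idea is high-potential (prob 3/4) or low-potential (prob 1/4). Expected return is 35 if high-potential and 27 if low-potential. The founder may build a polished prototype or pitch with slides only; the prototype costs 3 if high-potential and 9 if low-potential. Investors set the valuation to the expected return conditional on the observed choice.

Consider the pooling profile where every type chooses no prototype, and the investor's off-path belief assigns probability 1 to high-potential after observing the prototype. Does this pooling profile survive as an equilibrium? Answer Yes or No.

Yes

On path, the investor holds the prior and pays 3/4·35 + 1/4·27 = 33. Off path (the prototype), believing high-potential, it pays 35.
high-potential: no prototype nets 33; the prototype nets 35 − 3 = 32. high-potential stays.
low-potential: no prototype nets 33; the prototype nets 35 − 9 = 26. low-potential stays.
No type deviates, so pooling is sustained.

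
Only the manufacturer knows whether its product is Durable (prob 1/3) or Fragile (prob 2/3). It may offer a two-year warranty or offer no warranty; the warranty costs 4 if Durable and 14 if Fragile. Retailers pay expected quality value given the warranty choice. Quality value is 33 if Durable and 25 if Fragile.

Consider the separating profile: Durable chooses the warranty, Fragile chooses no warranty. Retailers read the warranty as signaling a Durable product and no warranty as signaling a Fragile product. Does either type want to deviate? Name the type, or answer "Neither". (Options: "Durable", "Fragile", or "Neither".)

Neither

The warranty pays 33; no warranty pays 25.
Durable: assigned the warranty, nets 33 − 4 = 29; deviating to no warranty nets 25.
Fragile: assigned no warranty, nets 25; deviating to the warranty nets 33 − 14 = 19.
Both types strictly prefer their assigned action; no profitable deviation.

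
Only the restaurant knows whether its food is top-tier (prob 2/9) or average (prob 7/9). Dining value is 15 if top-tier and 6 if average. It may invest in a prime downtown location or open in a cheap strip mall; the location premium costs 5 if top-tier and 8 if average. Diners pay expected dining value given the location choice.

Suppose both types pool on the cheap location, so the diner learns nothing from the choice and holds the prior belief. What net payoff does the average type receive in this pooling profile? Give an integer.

8

Pooled price premium = 2/9·15 + 7/9·6 = 8.
average pays no cost for the cheap location, so net payoff = 8.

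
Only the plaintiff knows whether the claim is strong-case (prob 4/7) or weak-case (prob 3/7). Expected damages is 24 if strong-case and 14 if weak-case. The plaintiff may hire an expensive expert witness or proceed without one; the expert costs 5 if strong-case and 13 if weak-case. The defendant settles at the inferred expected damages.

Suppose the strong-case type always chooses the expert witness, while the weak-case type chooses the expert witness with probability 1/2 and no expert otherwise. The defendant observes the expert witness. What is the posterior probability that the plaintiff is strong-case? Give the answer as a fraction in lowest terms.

P(the expert witness) = (4/7)·1 + (3/7)·(1/2) = 11/14.
By Bayes' rule, P(strong-case | the expert witness) = (4/7) / (11/14) = 8/11.

8/11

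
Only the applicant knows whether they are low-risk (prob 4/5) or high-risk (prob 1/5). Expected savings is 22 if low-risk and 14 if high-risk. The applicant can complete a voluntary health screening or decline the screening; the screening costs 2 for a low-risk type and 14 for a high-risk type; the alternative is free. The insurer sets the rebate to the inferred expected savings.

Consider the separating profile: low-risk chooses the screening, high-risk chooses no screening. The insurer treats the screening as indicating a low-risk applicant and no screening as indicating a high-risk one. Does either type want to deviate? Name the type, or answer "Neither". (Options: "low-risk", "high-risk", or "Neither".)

The screening pays 22; no screening pays 14.
low-risk: assigned the screening, nets 22 − 2 = 20; deviating to no screening nets 14.
high-risk: assigned no screening, nets 14; deviating to the screening nets 22 − 14 = 8.
Both types strictly prefer their assigned action; no profitable deviation.

Neither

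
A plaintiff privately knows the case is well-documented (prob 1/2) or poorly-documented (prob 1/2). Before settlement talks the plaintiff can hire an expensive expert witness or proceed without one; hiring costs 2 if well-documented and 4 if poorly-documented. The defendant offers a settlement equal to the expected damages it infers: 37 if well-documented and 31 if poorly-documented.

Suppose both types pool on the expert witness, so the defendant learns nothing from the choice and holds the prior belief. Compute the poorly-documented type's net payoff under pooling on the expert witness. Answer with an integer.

30

Pooled settlement = 1/2·37 + 1/2·31 = 34.
poorly-documented pays cost 4 for the expert witness, so net payoff = 34 − 4 = 30.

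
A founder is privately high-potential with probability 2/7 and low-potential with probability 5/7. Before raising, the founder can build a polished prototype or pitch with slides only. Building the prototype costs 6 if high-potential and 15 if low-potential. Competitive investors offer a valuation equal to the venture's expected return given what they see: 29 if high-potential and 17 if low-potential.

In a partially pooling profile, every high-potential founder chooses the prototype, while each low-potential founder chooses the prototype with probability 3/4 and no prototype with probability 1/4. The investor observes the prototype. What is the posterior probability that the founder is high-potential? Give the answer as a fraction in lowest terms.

8/23

P(the prototype) = (2/7)·1 + (5/7)·(3/4) = 23/28.
By Bayes' rule, P(high-potential | the prototype) = (2/7) / (23/28) = 8/23.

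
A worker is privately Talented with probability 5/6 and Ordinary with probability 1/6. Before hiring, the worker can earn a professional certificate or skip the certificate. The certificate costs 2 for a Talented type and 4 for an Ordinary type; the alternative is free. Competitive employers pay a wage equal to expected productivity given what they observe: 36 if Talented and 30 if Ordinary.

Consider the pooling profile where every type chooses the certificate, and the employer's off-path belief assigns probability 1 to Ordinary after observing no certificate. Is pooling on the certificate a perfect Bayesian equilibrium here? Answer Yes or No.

Yes

On path, the employer holds the prior and pays 5/6·36 + 1/6·30 = 35. Off path (no certificate), believing Ordinary, it pays 30.
Talented: the certificate nets 35 − 2 = 33; no certificate nets 30. Talented stays.
Ordinary: the certificate nets 35 − 4 = 31; no certificate nets 30. Ordinary stays.
No type deviates, so pooling is sustained.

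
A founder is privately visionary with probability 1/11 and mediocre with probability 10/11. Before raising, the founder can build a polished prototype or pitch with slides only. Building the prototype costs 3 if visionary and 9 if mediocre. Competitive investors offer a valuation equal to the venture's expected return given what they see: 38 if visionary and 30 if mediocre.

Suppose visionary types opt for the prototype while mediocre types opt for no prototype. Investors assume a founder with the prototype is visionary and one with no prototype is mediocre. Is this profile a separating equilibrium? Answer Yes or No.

Under these beliefs, the prototype earns valuation 38 and no prototype earns valuation 30.
visionary: the prototype nets 38 − 3 = 35; no prototype nets 30. visionary prefers the prototype.
mediocre: the prototype nets 38 − 9 = 29; no prototype nets 30. mediocre prefers no prototype.
Neither type deviates, so the separating profile is an equilibrium.

Yes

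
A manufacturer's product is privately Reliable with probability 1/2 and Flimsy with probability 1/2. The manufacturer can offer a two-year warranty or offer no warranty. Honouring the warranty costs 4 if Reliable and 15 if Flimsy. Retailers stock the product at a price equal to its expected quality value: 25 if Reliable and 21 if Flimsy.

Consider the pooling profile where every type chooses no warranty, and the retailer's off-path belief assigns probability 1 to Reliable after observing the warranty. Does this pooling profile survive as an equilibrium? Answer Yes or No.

Yes

On path, the retailer holds the prior and pays 1/2·25 + 1/2·21 = 23. Off path (the warranty), believing Reliable, it pays 25.
Reliable: no warranty nets 23; the warranty nets 25 − 4 = 21. Reliable stays.
Flimsy: no warranty nets 23; the warranty nets 25 − 15 = 10. Flimsy stays.
No type deviates, so pooling is sustained.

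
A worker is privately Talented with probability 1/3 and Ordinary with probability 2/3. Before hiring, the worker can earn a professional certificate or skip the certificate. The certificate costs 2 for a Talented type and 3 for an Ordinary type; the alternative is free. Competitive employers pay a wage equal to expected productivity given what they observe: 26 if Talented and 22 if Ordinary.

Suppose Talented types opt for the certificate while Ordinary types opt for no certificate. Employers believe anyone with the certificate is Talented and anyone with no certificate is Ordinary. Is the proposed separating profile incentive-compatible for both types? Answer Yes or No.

Under these beliefs, the certificate earns wage 26 and no certificate earns wage 22.
Talented: the certificate nets 26 − 2 = 24; no certificate nets 22. Talented prefers the certificate.
Ordinary: the certificate nets 26 − 3 = 23; no certificate nets 22. Ordinary would deviate to the certificate.
Ordinary has a profitable deviation, so the profile is not an equilibrium.

No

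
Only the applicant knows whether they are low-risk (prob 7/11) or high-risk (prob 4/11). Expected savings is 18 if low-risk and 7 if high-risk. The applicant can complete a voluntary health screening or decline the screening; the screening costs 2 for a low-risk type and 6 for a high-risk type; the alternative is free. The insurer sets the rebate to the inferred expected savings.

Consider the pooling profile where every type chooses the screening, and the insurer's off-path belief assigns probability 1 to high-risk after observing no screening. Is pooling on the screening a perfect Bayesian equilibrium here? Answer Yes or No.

On path, the insurer holds the prior and pays 7/11·18 + 4/11·7 = 14. Off path (no screening), believing high-risk, it pays 7.
low-risk: the screening nets 14 − 2 = 12; no screening nets 7. low-risk stays.
high-risk: the screening nets 14 − 6 = 8; no screening nets 7. high-risk stays.
No type deviates, so pooling is sustained.

Yes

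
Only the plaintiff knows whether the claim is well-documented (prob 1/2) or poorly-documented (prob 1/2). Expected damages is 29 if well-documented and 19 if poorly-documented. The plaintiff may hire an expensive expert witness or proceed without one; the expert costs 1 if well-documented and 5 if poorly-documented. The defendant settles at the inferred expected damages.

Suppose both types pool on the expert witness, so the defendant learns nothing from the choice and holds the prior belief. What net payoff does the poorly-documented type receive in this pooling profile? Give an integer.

19

Pooled settlement = 1/2·29 + 1/2·19 = 24.
poorly-documented pays cost 5 for the expert witness, so net payoff = 24 − 5 = 19.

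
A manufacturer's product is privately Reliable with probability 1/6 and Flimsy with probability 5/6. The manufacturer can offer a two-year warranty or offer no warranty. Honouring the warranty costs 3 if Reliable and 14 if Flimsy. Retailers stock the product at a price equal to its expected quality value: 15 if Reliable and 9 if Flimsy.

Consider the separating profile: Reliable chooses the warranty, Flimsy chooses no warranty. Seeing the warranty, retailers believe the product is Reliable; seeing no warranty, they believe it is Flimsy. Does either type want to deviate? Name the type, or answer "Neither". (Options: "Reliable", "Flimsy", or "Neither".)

Neither

The warranty pays 15; no warranty pays 9.
Reliable: assigned the warranty, nets 15 − 3 = 12; deviating to no warranty nets 9.
Flimsy: assigned no warranty, nets 9; deviating to the warranty nets 15 − 14 = 1.
Both types strictly prefer their assigned action; no profitable deviation.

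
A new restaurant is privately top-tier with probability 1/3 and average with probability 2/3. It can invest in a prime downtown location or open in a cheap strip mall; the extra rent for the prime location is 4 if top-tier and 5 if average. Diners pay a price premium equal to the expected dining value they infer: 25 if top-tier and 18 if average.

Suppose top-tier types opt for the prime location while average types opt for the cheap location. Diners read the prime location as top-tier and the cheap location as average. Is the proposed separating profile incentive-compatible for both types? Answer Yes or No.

Under these beliefs, the prime location earns price premium 25 and the cheap location earns price premium 18.
top-tier: the prime location nets 25 − 4 = 21; the cheap location nets 18. top-tier prefers the prime location.
average: the prime location nets 25 − 5 = 20; the cheap location nets 18. average would deviate to the prime location.
average has a profitable deviation, so the profile is not an equilibrium.

No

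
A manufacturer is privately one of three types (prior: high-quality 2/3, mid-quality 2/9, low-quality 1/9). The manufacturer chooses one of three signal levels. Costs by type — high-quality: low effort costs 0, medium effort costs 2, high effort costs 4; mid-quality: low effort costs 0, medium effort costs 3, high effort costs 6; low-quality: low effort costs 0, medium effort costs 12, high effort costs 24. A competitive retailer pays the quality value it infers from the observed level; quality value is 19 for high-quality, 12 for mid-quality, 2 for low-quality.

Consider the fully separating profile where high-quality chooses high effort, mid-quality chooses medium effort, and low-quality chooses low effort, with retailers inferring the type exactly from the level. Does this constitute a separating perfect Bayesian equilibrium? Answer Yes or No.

Separating prices: high effort → 19, medium effort → 12, low effort → 2.
high-quality (assigned high effort): low effort: 2 − 0 = 2; medium effort: 12 − 2 = 10; high effort: 19 − 4 = 15. high-quality stays.
mid-quality (assigned medium effort): low effort: 2 − 0 = 2; medium effort: 12 − 3 = 9; high effort: 19 − 6 = 13. mid-quality prefers high effort.
low-quality (assigned low effort): low effort: 2 − 0 = 2; medium effort: 12 − 12 = 0; high effort: 19 − 24 = -5. low-quality stays.
At least one type deviates; the separating profile fails.

No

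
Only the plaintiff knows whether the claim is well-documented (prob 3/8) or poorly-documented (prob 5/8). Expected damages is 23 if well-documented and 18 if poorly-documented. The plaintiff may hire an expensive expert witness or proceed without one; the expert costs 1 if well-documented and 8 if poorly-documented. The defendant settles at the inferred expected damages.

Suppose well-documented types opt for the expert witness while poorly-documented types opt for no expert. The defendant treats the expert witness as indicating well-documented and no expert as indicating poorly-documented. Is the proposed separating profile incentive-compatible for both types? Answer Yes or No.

Under these beliefs, the expert witness earns settlement 23 and no expert earns settlement 18.
well-documented: the expert witness nets 23 − 1 = 22; no expert nets 18. well-documented prefers the expert witness.
poorly-documented: the expert witness nets 23 − 8 = 15; no expert nets 18. poorly-documented prefers no expert.
Neither type deviates, so the separating profile is an equilibrium.

Yes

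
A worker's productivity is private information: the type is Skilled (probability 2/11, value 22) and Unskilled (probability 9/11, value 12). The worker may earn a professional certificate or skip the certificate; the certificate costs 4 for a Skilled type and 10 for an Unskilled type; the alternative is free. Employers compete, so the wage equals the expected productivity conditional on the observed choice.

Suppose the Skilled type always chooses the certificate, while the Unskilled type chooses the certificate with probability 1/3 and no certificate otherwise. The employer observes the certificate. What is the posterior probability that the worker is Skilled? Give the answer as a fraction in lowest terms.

P(the certificate) = (2/11)·1 + (9/11)·(1/3) = 5/11.
By Bayes' rule, P(Skilled | the certificate) = (2/11) / (5/11) = 2/5.

2/5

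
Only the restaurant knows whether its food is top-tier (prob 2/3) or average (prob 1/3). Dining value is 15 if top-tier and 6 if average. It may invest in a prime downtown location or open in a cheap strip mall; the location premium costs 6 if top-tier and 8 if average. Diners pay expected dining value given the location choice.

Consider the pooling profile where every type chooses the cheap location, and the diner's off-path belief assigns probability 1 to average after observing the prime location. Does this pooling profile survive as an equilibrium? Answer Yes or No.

On path, the diner holds the prior and pays 2/3·15 + 1/3·6 = 12. Off path (the prime location), believing average, it pays 6.
top-tier: the cheap location nets 12; the prime location nets 6 − 6 = 0. top-tier stays.
average: the cheap location nets 12; the prime location nets 6 − 8 = -2. average stays.
No type deviates, so pooling is sustained.

Yes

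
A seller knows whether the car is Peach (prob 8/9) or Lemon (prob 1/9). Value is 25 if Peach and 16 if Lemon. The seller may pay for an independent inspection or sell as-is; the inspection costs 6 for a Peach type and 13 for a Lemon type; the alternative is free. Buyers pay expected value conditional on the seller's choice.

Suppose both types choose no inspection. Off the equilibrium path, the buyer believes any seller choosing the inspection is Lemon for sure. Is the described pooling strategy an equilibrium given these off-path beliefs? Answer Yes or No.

On path, the buyer holds the prior and pays 8/9·25 + 1/9·16 = 24. Off path (the inspection), believing Lemon, it pays 16.
Peach: no inspection nets 24; the inspection nets 16 − 6 = 10. Peach stays.
Lemon: no inspection nets 24; the inspection nets 16 − 13 = 3. Lemon stays.
No type deviates, so pooling is sustained.

Yes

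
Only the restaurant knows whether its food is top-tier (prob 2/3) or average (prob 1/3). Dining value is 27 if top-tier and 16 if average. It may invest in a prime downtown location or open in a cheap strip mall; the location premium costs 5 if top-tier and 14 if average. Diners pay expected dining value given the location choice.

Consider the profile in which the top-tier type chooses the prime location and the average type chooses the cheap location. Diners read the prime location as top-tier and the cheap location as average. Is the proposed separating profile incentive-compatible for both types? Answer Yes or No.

Under these beliefs, the prime location earns price premium 27 and the cheap location earns price premium 16.
top-tier: the prime location nets 27 − 5 = 22; the cheap location nets 16. top-tier prefers the prime location.
average: the prime location nets 27 − 14 = 13; the cheap location nets 16. average prefers the cheap location.
Neither type deviates, so the separating profile is an equilibrium.

Yes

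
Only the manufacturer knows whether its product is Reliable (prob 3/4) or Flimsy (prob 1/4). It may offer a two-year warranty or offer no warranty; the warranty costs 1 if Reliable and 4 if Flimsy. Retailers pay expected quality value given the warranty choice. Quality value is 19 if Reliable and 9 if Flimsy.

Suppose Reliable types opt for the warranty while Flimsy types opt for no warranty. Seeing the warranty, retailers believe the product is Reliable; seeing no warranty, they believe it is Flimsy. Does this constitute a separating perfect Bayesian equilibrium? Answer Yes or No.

No

Under these beliefs, the warranty earns price 19 and no warranty earns price 9.
Reliable: the warranty nets 19 − 1 = 18; no warranty nets 9. Reliable prefers the warranty.
Flimsy: the warranty nets 19 − 4 = 15; no warranty nets 9. Flimsy would deviate to the warranty.
Flimsy has a profitable deviation, so the profile is not an equilibrium.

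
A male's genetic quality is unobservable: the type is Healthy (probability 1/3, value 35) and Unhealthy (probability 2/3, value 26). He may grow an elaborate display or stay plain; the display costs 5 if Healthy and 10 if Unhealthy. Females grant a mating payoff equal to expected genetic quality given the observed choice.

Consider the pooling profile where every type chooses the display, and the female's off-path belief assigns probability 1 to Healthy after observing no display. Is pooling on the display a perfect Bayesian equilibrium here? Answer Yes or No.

No

On path, the female holds the prior and pays 1/3·35 + 2/3·26 = 29. Off path (no display), believing Healthy, it pays 35.
Healthy: the display nets 29 − 5 = 24; no display nets 35. Healthy would deviate.
Unhealthy: the display nets 29 − 10 = 19; no display nets 35. Unhealthy would deviate.
A type deviates, so pooling fails.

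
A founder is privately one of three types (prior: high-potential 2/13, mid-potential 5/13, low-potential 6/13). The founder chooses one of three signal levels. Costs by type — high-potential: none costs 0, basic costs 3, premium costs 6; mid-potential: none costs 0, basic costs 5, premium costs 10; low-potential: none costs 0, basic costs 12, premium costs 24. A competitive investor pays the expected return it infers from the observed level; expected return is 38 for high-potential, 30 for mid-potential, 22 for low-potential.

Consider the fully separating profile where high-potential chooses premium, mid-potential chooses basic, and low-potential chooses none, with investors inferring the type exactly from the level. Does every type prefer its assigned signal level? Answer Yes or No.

No

Separating valuations: premium → 38, basic → 30, none → 22.
high-potential (assigned premium): none: 22 − 0 = 22; basic: 30 − 3 = 27; premium: 38 − 6 = 32. high-potential stays.
mid-potential (assigned basic): none: 22 − 0 = 22; basic: 30 − 5 = 25; premium: 38 − 10 = 28. mid-potential prefers premium.
low-potential (assigned none): none: 22 − 0 = 22; basic: 30 − 12 = 18; premium: 38 − 24 = 14. low-potential stays.
At least one type deviates; the separating profile fails.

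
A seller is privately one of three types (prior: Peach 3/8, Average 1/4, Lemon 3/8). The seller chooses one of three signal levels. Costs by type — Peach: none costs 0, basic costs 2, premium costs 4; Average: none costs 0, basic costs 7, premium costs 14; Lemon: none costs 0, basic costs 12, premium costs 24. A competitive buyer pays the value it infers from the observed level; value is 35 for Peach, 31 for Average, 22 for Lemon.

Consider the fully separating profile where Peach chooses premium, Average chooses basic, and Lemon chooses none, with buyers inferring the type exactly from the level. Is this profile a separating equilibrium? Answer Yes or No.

Yes

Separating prices: premium → 35, basic → 31, none → 22.
Peach (assigned premium): none: 22 − 0 = 22; basic: 31 − 2 = 29; premium: 35 − 4 = 31. Peach stays.
Average (assigned basic): none: 22 − 0 = 22; basic: 31 − 7 = 24; premium: 35 − 14 = 21. Average stays.
Lemon (assigned none): none: 22 − 0 = 22; basic: 31 − 12 = 19; premium: 35 − 24 = 11. Lemon stays.
Every type prefers its assigned level; separation holds.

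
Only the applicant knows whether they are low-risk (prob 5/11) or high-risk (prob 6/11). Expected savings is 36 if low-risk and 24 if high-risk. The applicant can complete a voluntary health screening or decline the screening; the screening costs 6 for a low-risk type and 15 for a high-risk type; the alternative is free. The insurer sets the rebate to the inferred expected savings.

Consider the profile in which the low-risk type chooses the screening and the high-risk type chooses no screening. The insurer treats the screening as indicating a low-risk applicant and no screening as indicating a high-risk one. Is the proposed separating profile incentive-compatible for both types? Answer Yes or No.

Yes

Under these beliefs, the screening earns rebate 36 and no screening earns rebate 24.
low-risk: the screening nets 36 − 6 = 30; no screening nets 24. low-risk prefers the screening.
high-risk: the screening nets 36 − 15 = 21; no screening nets 24. high-risk prefers no screening.
Neither type deviates, so the separating profile is an equilibrium.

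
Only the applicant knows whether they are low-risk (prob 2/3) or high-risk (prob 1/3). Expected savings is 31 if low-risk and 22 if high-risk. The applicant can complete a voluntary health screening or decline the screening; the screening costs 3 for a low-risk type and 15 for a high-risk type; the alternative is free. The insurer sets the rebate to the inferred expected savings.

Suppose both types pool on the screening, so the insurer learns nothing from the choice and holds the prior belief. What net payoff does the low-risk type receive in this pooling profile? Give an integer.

25

Pooled rebate = 2/3·31 + 1/3·22 = 28.
low-risk pays cost 3 for the screening, so net payoff = 28 − 3 = 25.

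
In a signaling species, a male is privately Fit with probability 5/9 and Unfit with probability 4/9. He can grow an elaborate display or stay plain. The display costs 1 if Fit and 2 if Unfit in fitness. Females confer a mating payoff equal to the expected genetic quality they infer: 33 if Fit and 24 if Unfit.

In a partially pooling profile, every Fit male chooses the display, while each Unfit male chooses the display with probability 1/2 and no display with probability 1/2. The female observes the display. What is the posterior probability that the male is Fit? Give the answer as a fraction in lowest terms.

5/7

P(the display) = (5/9)·1 + (4/9)·(1/2) = 7/9.
By Bayes' rule, P(Fit | the display) = (5/9) / (7/9) = 5/7.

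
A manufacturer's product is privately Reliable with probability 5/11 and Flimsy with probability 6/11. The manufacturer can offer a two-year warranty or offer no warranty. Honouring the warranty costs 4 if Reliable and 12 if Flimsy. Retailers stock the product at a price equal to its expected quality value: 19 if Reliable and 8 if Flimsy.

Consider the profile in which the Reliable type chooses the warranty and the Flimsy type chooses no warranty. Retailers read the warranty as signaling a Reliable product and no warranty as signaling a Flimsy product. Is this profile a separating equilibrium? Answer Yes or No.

Yes

Under these beliefs, the warranty earns price 19 and no warranty earns price 8.
Reliable: the warranty nets 19 − 4 = 15; no warranty nets 8. Reliable prefers the warranty.
Flimsy: the warranty nets 19 − 12 = 7; no warranty nets 8. Flimsy prefers no warranty.
Neither type deviates, so the separating profile is an equilibrium.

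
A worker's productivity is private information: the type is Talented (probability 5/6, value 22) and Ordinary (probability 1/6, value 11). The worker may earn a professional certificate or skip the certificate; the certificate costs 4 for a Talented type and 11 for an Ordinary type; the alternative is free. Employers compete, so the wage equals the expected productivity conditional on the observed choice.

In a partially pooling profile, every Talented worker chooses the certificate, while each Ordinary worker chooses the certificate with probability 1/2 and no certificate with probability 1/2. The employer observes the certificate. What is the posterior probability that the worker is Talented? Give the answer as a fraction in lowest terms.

P(the certificate) = (5/6)·1 + (1/6)·(1/2) = 11/12.
By Bayes' rule, P(Talented | the certificate) = (5/6) / (11/12) = 10/11.

10/11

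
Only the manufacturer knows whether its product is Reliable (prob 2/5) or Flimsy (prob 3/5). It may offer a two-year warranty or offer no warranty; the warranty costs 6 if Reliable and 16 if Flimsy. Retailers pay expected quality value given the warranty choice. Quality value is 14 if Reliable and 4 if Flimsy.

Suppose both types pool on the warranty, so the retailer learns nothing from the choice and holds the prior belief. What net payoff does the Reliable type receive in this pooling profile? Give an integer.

2

Pooled price = 2/5·14 + 3/5·4 = 8.
Reliable pays cost 6 for the warranty, so net payoff = 8 − 6 = 2.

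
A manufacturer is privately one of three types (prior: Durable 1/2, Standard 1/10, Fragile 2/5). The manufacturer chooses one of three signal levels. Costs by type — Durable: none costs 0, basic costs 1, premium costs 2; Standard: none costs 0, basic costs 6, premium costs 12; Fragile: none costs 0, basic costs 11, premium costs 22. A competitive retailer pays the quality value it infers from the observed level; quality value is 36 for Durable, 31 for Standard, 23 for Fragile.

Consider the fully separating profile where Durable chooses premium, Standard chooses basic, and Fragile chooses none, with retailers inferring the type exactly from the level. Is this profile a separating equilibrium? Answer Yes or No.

Separating prices: premium → 36, basic → 31, none → 23.
Durable (assigned premium): none: 23 − 0 = 23; basic: 31 − 1 = 30; premium: 36 − 2 = 34. Durable stays.
Standard (assigned basic): none: 23 − 0 = 23; basic: 31 − 6 = 25; premium: 36 − 12 = 24. Standard stays.
Fragile (assigned none): none: 23 − 0 = 23; basic: 31 − 11 = 20; premium: 36 − 22 = 14. Fragile stays.
Every type prefers its assigned level; separation holds.

Yes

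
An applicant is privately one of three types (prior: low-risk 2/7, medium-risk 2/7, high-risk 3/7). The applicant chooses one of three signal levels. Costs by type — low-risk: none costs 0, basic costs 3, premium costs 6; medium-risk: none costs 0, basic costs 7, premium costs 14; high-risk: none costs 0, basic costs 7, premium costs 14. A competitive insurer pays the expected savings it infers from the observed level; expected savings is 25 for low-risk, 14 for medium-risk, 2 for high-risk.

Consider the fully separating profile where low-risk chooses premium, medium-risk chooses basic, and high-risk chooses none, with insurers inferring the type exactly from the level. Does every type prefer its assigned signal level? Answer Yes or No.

No

Separating rebates: premium → 25, basic → 14, none → 2.
low-risk (assigned premium): none: 2 − 0 = 2; basic: 14 − 3 = 11; premium: 25 − 6 = 19. low-risk stays.
medium-risk (assigned basic): none: 2 − 0 = 2; basic: 14 − 7 = 7; premium: 25 − 14 = 11. medium-risk prefers premium.
high-risk (assigned none): none: 2 − 0 = 2; basic: 14 − 7 = 7; premium: 25 − 14 = 11. high-risk prefers premium.
At least one type deviates; the separating profile fails.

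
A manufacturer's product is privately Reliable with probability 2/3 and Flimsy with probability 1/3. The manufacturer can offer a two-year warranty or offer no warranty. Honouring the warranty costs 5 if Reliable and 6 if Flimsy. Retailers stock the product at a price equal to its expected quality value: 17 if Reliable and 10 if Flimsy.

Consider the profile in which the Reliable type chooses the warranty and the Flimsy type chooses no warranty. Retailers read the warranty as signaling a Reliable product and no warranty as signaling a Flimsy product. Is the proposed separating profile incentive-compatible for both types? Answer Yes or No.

No

Under these beliefs, the warranty earns price 17 and no warranty earns price 10.
Reliable: the warranty nets 17 − 5 = 12; no warranty nets 10. Reliable prefers the warranty.
Flimsy: the warranty nets 17 − 6 = 11; no warranty nets 10. Flimsy would deviate to the warranty.
Flimsy has a profitable deviation, so the profile is not an equilibrium.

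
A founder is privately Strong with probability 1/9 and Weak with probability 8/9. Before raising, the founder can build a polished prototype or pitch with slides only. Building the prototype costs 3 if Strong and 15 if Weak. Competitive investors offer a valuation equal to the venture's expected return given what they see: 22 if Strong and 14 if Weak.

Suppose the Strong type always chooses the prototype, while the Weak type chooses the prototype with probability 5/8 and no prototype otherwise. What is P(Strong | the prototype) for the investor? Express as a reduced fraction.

1/6

P(the prototype) = (1/9)·1 + (8/9)·(5/8) = 2/3.
By Bayes' rule, P(Strong | the prototype) = (1/9) / (2/3) = 1/6.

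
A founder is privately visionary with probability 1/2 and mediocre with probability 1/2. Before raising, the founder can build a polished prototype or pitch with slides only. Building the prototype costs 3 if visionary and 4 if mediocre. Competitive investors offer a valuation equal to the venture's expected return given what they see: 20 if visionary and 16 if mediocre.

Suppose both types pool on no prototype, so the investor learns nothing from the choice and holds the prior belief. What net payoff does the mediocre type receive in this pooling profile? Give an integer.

18

Pooled valuation = 1/2·20 + 1/2·16 = 18.
mediocre pays no cost for no prototype, so net payoff = 18.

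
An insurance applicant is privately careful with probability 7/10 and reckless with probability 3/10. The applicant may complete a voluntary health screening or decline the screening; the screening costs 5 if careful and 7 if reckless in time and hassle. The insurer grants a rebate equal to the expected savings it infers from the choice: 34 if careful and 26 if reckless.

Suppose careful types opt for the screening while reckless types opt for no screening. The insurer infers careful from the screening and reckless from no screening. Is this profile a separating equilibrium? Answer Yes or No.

No

Under these beliefs, the screening earns rebate 34 and no screening earns rebate 26.
careful: the screening nets 34 − 5 = 29; no screening nets 26. careful prefers the screening.
reckless: the screening nets 34 − 7 = 27; no screening nets 26. reckless would deviate to the screening.
reckless has a profitable deviation, so the profile is not an equilibrium.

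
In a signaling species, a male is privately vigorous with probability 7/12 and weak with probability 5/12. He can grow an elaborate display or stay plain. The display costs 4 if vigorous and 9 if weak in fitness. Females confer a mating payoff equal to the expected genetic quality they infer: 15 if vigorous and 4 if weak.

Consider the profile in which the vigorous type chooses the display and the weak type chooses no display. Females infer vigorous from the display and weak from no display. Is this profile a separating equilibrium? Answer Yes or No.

Under these beliefs, the display earns mating payoff 15 and no display earns mating payoff 4.
vigorous: the display nets 15 − 4 = 11; no display nets 4. vigorous prefers the display.
weak: the display nets 15 − 9 = 6; no display nets 4. weak would deviate to the display.
weak has a profitable deviation, so the profile is not an equilibrium.

No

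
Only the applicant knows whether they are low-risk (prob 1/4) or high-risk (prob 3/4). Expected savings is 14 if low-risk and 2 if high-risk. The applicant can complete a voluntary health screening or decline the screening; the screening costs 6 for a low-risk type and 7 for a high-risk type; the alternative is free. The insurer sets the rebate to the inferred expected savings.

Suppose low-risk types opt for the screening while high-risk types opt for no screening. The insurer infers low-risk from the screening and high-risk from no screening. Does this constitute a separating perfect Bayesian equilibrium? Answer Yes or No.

No

Under these beliefs, the screening earns rebate 14 and no screening earns rebate 2.
low-risk: the screening nets 14 − 6 = 8; no screening nets 2. low-risk prefers the screening.
high-risk: the screening nets 14 − 7 = 7; no screening nets 2. high-risk would deviate to the screening.
high-risk has a profitable deviation, so the profile is not an equilibrium.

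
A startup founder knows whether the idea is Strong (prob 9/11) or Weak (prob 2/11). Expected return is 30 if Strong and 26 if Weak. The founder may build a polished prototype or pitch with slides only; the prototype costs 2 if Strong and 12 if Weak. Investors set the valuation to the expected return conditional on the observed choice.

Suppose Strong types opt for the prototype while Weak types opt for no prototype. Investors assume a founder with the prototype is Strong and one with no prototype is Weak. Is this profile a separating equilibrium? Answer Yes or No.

Under these beliefs, the prototype earns valuation 30 and no prototype earns valuation 26.
Strong: the prototype nets 30 − 2 = 28; no prototype nets 26. Strong prefers the prototype.
Weak: the prototype nets 30 − 12 = 18; no prototype nets 26. Weak prefers no prototype.
Neither type deviates, so the separating profile is an equilibrium.

Yes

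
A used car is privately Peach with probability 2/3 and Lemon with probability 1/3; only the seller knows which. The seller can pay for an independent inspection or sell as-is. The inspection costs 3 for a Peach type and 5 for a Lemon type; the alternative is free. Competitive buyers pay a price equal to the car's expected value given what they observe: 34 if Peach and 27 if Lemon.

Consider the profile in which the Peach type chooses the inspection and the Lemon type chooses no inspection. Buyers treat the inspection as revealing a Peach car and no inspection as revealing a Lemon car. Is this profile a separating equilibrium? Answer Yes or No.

Under these beliefs, the inspection earns price 34 and no inspection earns price 27.
Peach: the inspection nets 34 − 3 = 31; no inspection nets 27. Peach prefers the inspection.
Lemon: the inspection nets 34 − 5 = 29; no inspection nets 27. Lemon would deviate to the inspection.
Lemon has a profitable deviation, so the profile is not an equilibrium.

No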